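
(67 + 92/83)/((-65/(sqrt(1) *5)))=-5653/1079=-5.24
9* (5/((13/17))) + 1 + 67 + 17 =1870/13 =143.85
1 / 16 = 0.06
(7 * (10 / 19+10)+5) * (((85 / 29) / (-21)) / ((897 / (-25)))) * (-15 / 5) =-10625 / 11571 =-0.92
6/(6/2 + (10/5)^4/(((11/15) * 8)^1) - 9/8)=176/135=1.30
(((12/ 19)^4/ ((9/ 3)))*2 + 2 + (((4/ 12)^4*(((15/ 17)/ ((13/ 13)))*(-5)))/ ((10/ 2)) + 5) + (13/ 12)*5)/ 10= 2993702281/ 2392693560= 1.25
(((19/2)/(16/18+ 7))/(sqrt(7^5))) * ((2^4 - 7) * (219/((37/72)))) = 12133476 * sqrt(7)/901061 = 35.63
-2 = -2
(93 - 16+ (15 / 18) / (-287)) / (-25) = -132589 / 43050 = -3.08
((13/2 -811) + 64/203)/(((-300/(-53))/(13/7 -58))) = 2266882557/284200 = 7976.36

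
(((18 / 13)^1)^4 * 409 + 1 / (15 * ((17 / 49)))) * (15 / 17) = 10949871409 / 8254129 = 1326.59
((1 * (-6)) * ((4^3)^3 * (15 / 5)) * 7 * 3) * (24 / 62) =-38357586.58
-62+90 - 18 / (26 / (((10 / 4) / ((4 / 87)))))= -1003 / 104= -9.64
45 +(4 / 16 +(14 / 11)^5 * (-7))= 14091159 / 644204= 21.87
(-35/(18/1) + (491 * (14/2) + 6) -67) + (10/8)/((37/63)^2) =3377.68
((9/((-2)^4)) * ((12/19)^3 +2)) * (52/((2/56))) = 12650274/6859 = 1844.33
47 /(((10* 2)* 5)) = 47 /100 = 0.47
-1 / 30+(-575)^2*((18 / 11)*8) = 1428299989 / 330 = 4328181.78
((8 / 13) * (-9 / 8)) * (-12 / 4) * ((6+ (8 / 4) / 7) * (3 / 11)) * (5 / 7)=1620 / 637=2.54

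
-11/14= -0.79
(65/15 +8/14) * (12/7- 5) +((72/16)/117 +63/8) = -125395/15288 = -8.20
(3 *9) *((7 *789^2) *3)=352969407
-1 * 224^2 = -50176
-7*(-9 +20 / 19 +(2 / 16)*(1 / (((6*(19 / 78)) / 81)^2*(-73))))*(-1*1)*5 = -97450675 / 210824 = -462.24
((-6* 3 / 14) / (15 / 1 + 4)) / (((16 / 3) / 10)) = -135 / 1064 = -0.13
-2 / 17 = -0.12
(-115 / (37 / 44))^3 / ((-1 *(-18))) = -64777108000 / 455877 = -142093.39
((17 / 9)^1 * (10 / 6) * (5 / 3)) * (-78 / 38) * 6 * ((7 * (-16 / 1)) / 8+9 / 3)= 121550 / 171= 710.82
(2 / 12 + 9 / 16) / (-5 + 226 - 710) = -35 / 23472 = -0.00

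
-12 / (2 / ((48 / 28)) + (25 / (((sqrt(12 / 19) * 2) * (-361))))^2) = -1316928 / 128243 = -10.27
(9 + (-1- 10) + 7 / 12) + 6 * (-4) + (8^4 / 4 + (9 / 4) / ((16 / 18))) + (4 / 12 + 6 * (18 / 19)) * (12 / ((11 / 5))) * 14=29306203 / 20064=1460.64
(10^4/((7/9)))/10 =9000/7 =1285.71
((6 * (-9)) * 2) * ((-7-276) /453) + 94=161.47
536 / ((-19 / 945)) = -506520 / 19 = -26658.95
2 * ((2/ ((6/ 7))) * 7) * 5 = 490/ 3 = 163.33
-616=-616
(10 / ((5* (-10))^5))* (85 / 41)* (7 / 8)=-119 / 2050000000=-0.00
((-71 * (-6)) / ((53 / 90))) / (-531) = -4260 / 3127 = -1.36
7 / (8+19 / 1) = 7 / 27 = 0.26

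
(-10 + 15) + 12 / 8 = 13 / 2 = 6.50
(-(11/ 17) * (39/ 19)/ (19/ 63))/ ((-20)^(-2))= -10810800/ 6137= -1761.58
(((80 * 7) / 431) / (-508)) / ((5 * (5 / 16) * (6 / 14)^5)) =-7529536 / 66505455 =-0.11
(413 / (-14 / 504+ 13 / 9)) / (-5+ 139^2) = 1239 / 82093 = 0.02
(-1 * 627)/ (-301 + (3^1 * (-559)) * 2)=627/ 3655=0.17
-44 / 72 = -11 / 18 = -0.61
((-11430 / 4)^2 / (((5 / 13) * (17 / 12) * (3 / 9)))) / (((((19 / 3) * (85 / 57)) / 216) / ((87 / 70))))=12925990728612 / 10115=1277903186.22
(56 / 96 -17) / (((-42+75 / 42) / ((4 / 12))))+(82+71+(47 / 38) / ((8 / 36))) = 158.70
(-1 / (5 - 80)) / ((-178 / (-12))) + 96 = 213602 / 2225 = 96.00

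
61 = 61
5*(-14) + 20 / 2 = -60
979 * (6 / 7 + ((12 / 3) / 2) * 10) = 142934 / 7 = 20419.14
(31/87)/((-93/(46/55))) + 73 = 1047869/14355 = 73.00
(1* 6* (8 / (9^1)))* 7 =112 / 3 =37.33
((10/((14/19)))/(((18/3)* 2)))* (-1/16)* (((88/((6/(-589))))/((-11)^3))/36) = -55955/4390848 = -0.01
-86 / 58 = -43 / 29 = -1.48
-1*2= -2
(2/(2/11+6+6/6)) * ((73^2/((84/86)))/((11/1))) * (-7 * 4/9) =-916588/2133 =-429.72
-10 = -10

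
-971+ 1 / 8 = -7767 / 8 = -970.88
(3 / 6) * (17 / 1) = 17 / 2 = 8.50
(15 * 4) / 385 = 12 / 77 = 0.16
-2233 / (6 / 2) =-2233 / 3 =-744.33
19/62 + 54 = 3367/62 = 54.31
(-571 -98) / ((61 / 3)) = -2007 / 61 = -32.90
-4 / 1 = -4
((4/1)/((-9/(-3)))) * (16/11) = 64/33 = 1.94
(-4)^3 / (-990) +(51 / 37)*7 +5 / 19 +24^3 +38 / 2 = 4820628011 / 347985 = 13852.98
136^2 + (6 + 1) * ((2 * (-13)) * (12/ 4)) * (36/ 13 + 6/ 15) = 83828/ 5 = 16765.60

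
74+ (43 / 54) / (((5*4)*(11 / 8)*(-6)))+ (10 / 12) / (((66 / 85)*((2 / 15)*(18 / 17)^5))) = 199646945617 / 2494229760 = 80.04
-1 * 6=-6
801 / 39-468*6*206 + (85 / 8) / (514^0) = -60155351 / 104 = -578416.84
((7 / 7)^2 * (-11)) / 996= -11 / 996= -0.01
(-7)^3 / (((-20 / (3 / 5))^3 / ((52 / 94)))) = 120393 / 23500000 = 0.01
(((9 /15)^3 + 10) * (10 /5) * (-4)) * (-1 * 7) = 71512 /125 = 572.10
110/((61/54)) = 5940/61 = 97.38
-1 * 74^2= -5476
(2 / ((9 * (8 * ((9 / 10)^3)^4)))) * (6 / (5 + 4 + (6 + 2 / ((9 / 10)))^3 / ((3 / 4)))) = 500000000000 / 635593918423131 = 0.00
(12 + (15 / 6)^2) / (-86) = -73 / 344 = -0.21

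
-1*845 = -845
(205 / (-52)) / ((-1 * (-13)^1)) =-0.30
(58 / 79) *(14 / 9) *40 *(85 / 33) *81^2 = 772007.36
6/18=0.33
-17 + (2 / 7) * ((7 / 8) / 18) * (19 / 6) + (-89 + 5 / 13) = -592889 / 5616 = -105.57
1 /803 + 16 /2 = 6425 /803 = 8.00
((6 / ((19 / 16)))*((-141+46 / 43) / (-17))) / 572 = 13128 / 180557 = 0.07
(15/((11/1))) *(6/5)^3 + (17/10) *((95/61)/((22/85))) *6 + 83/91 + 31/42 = 299418844/4579575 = 65.38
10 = 10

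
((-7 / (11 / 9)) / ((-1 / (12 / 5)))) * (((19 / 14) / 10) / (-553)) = -0.00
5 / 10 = 1 / 2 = 0.50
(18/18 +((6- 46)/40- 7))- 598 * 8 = -4791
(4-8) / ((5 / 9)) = -7.20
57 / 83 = 0.69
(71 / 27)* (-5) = -355 / 27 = -13.15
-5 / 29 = -0.17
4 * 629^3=995432756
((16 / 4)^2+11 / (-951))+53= 65608 / 951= 68.99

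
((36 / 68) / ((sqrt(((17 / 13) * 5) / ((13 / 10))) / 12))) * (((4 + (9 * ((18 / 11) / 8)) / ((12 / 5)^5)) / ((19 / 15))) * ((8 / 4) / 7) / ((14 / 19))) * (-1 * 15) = -2863091205 * sqrt(34) / 319019008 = -52.33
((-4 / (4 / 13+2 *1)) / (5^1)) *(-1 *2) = 0.69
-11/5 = -2.20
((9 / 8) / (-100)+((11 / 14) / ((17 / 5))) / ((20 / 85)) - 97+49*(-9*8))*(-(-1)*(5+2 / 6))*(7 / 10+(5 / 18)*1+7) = -7285748117 / 47250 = -154195.73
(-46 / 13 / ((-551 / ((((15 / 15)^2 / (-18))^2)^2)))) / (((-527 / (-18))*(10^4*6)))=23 / 660456678960000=0.00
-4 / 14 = -0.29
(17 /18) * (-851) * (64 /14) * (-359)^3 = 10709811076688 /63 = 169997001217.27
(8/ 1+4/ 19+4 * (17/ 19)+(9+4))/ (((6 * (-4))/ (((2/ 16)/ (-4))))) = 157/ 4864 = 0.03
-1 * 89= -89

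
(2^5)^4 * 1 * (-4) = -4194304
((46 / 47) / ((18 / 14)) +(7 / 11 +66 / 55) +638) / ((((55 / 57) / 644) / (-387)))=-165460488.06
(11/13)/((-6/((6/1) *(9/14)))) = -99/182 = -0.54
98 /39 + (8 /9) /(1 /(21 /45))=5138 /1755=2.93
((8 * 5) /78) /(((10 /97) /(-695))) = -134830 /39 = -3457.18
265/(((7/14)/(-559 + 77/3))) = -848000/3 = -282666.67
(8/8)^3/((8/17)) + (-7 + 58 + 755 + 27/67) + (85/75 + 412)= 9822157/8040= 1221.66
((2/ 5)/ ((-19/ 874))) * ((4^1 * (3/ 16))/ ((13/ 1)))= -69/ 65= -1.06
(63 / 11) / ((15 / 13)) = 273 / 55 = 4.96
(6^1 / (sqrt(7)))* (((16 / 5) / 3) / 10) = 16* sqrt(7) / 175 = 0.24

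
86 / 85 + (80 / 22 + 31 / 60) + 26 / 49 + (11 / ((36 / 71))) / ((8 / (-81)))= -941051137 / 4398240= -213.96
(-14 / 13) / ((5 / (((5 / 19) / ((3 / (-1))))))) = 14 / 741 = 0.02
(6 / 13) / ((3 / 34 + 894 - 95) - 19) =68 / 114933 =0.00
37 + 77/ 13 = 558/ 13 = 42.92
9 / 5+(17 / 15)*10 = 197 / 15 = 13.13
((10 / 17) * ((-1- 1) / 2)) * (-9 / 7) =0.76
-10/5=-2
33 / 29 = 1.14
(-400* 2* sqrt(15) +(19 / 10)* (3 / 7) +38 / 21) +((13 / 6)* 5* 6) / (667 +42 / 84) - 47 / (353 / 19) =421019 / 2199190 - 800* sqrt(15) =-3098.20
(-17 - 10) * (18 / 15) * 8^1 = -1296 / 5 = -259.20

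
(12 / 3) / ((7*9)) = 4 / 63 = 0.06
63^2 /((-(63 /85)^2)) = -7225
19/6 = 3.17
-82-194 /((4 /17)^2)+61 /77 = -2208565 /616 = -3585.33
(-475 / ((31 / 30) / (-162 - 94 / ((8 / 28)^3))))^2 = 14275261310765625 / 3844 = 3713647583445.79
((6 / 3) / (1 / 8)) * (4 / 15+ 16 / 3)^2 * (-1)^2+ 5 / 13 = 163197 / 325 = 502.14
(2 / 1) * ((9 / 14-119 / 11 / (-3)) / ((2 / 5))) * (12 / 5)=3926 / 77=50.99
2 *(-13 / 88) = -13 / 44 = -0.30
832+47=879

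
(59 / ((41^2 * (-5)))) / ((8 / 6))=-177 / 33620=-0.01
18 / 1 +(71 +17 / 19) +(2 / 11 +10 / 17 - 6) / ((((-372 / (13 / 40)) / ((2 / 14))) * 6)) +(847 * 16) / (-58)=-1542883831471 / 10732333920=-143.76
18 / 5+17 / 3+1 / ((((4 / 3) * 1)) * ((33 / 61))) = 7031 / 660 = 10.65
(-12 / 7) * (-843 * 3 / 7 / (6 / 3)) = 15174 / 49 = 309.67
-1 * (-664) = 664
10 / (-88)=-5 / 44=-0.11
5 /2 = 2.50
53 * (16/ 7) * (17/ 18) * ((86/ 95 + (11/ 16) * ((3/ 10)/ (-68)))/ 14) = 9884977/ 1340640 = 7.37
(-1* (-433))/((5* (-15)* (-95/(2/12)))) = 433/42750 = 0.01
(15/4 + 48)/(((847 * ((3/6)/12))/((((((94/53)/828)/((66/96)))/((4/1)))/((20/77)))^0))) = 1242/847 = 1.47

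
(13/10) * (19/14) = 247/140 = 1.76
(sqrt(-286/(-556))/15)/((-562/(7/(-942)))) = 7 * sqrt(39754)/2207614680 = 0.00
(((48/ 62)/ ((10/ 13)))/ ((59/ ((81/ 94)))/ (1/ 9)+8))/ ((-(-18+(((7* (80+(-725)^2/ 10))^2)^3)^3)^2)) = -1786706395136/ 273050619730078175036700822977469571641125904084336940291357534353425584808210080703644507153343759659992311013723541943697036981229833679162814968530694673581975682000288660262194858972521728136685588476365922664265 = -0.00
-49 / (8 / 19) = -931 / 8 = -116.38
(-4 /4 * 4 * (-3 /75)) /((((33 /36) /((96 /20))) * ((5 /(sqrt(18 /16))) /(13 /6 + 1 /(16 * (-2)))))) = 0.38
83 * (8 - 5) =249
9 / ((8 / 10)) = 45 / 4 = 11.25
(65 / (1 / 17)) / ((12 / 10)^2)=27625 / 36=767.36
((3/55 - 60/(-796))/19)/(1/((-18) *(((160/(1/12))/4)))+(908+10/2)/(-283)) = -695392128/328094887373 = -0.00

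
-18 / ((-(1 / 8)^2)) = 1152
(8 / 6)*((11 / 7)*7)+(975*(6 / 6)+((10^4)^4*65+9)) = 1950000000000002996 / 3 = 650000000000000998.67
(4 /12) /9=0.04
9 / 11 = 0.82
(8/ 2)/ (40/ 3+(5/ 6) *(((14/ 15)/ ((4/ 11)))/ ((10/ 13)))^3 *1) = 129600000/ 1435003001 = 0.09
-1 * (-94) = 94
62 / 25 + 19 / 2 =599 / 50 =11.98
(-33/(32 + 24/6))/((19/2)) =-11/114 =-0.10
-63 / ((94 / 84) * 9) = -294 / 47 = -6.26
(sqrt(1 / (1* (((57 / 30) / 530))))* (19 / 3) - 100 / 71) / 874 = -50 / 31027 +5* sqrt(1007) / 1311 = 0.12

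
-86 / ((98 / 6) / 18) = -4644 / 49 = -94.78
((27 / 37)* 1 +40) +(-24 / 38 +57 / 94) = 2689837 / 66082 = 40.70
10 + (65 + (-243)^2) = 59124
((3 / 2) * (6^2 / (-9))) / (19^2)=-6 / 361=-0.02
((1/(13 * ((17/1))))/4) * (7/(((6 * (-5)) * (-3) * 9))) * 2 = 7/358020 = 0.00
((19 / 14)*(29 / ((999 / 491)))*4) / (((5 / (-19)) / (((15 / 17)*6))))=-20561116 / 13209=-1556.60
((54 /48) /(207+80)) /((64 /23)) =207 /146944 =0.00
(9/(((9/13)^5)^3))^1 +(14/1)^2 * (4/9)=53178715823500693/22876792454961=2324.57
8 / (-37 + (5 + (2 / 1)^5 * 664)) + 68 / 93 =60143 / 82212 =0.73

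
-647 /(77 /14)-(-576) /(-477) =-69286 /583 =-118.84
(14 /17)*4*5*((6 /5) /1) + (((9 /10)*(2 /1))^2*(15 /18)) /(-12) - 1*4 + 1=11247 /680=16.54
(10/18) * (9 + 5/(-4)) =155/36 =4.31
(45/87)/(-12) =-5/116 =-0.04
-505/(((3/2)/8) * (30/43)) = -34744/9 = -3860.44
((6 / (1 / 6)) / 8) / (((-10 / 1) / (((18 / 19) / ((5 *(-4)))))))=81 / 3800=0.02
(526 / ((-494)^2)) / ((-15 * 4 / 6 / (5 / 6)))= -263 / 1464216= -0.00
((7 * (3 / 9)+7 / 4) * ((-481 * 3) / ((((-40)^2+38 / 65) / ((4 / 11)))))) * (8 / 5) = -2.14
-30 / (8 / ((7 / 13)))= -105 / 52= -2.02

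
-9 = -9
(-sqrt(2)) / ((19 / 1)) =-sqrt(2) / 19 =-0.07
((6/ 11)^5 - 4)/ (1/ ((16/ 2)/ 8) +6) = -636428/ 1127357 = -0.56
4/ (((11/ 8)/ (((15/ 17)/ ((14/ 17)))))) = 240/ 77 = 3.12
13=13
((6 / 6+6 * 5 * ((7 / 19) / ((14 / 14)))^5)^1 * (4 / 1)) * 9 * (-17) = -1823949108 / 2476099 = -736.62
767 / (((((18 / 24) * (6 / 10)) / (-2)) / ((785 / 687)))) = -3895.16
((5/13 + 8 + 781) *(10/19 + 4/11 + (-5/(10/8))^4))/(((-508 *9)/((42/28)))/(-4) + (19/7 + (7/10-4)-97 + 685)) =50283800/334609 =150.28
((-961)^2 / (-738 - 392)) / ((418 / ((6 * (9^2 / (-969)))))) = 74805201 / 76282910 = 0.98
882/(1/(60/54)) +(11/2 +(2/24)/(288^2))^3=1146.38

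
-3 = -3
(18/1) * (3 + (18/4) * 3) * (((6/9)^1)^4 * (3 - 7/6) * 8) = 860.44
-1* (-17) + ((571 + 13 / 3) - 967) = -1124 / 3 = -374.67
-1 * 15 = -15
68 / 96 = 17 / 24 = 0.71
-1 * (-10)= 10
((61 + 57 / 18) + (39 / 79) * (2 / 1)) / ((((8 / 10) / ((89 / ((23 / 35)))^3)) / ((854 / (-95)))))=-398585512701005875 / 219152004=-1818762801.28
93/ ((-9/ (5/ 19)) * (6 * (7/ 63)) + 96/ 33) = -5115/ 1094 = -4.68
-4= -4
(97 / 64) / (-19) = -97 / 1216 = -0.08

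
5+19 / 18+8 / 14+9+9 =3103 / 126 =24.63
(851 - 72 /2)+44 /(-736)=149949 /184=814.94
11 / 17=0.65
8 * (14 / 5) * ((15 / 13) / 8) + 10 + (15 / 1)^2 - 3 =3058 / 13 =235.23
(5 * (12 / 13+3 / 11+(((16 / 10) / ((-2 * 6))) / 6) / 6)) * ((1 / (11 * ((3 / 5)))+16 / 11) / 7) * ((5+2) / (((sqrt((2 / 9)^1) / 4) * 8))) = 2439431 * sqrt(2) / 339768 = 10.15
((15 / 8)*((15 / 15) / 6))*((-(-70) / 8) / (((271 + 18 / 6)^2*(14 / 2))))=25 / 4804864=0.00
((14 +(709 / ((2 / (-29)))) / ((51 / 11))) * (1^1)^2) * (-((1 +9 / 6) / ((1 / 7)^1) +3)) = 9214463 / 204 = 45168.94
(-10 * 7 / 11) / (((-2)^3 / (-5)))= -175 / 44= -3.98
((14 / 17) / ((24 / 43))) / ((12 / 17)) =301 / 144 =2.09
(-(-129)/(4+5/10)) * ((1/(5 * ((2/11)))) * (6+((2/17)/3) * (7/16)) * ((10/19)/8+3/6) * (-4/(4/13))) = -129823837/93024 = -1395.60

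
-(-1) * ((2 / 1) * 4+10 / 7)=66 / 7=9.43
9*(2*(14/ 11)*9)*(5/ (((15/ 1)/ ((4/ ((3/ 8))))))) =8064/ 11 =733.09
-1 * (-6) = 6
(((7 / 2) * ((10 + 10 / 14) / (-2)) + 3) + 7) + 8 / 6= -89 / 12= -7.42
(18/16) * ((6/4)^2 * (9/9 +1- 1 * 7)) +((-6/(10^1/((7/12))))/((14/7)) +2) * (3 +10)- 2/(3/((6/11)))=18841/1760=10.71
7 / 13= 0.54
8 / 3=2.67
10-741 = -731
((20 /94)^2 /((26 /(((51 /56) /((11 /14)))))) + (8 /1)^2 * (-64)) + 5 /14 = -9056317884 /2211209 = -4095.64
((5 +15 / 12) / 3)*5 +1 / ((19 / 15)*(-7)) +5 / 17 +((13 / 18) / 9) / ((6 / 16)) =23761433 / 2197692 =10.81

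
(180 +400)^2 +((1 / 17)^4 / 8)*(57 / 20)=4495434304057 / 13363360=336400.00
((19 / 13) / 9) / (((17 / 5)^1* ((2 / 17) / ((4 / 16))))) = 95 / 936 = 0.10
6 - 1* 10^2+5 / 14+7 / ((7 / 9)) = -1185 / 14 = -84.64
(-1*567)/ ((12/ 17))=-3213/ 4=-803.25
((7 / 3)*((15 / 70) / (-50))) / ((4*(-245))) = 1 / 98000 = 0.00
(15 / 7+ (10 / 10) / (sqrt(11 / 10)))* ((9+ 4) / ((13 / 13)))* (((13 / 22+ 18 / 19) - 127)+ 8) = -9574305 / 2926 - 638287* sqrt(110) / 4598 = -4728.09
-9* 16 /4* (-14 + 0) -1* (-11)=515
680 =680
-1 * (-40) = 40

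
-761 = -761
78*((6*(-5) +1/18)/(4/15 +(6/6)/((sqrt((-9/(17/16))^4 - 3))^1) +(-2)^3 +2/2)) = 50625575*sqrt(429731133)/1461222831836 +506872884903385/1461222831836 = 347.60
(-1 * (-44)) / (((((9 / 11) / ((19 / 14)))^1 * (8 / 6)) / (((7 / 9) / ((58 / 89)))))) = 204611 / 3132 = 65.33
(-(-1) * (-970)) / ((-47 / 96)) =93120 / 47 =1981.28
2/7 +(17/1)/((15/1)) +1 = 254/105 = 2.42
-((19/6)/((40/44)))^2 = -43681/3600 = -12.13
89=89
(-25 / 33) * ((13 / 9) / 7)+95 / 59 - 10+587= 578.45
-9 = -9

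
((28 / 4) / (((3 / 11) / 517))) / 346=39809 / 1038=38.35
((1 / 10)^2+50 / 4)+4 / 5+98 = 11131 / 100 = 111.31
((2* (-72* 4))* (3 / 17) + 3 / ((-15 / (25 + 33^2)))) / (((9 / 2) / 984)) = -70945.76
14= 14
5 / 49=0.10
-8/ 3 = -2.67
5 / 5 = 1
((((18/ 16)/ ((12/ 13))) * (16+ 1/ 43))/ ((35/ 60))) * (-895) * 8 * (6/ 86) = -16723.01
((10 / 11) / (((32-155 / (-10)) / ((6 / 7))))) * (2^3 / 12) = 16 / 1463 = 0.01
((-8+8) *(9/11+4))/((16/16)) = 0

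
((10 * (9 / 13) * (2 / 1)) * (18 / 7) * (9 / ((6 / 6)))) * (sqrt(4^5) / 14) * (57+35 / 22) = 300697920 / 7007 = 42913.93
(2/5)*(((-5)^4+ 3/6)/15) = 417/25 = 16.68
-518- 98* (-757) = 73668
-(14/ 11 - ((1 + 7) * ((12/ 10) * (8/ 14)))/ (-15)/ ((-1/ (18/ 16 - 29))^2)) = -549469/ 1925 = -285.44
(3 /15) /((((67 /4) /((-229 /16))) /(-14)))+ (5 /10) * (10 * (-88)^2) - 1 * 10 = 25937303 /670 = 38712.39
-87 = -87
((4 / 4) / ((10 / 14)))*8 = 56 / 5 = 11.20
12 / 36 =1 / 3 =0.33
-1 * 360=-360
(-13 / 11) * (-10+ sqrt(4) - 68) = 988 / 11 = 89.82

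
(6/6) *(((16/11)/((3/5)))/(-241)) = -80/7953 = -0.01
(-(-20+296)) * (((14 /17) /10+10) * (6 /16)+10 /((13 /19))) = -11220987 /2210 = -5077.37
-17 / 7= -2.43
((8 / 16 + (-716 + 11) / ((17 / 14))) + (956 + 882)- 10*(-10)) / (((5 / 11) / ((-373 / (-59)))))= 189431407 / 10030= 18886.48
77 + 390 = 467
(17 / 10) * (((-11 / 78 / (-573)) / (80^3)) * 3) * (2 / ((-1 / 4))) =-187 / 9534720000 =-0.00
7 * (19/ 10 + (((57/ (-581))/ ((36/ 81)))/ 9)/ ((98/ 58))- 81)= -45046223/ 81340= -553.80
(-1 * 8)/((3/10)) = -80/3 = -26.67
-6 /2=-3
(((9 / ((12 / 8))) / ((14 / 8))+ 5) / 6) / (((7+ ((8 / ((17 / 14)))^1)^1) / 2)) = 1003 / 4851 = 0.21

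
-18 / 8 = -9 / 4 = -2.25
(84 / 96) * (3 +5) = 7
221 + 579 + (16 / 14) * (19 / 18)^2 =454322 / 567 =801.27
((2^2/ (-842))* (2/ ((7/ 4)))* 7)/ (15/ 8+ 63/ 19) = -2432/ 332169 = -0.01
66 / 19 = 3.47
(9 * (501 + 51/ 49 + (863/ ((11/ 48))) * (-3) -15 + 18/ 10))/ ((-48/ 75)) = 655407315/ 4312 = 151996.13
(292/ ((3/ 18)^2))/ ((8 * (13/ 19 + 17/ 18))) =449388/ 557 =806.80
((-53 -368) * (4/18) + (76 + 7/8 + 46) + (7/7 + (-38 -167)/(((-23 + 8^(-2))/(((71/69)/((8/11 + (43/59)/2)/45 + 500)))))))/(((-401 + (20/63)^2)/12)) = -2855585696269327749/3144597719199452018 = -0.91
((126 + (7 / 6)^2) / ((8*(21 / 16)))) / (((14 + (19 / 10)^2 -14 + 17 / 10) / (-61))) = -1997750 / 14337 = -139.34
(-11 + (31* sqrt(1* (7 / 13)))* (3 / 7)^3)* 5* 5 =-275 + 20925* sqrt(91) / 4459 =-230.23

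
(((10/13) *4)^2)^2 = 2560000/28561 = 89.63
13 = 13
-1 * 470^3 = -103823000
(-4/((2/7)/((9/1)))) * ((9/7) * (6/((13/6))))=-448.62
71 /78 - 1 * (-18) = 18.91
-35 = -35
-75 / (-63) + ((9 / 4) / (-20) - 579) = -970909 / 1680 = -577.92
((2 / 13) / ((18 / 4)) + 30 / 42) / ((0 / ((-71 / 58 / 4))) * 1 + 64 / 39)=0.46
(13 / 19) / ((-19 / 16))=-0.58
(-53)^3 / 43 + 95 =-3367.26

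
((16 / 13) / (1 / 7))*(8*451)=404096 / 13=31084.31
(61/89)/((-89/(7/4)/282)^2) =59424309/2819876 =21.07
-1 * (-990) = 990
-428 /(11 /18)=-7704 /11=-700.36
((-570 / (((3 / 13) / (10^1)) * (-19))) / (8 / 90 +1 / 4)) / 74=117000 / 2257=51.84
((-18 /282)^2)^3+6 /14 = 32337651090 /75454507303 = 0.43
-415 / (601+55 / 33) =-1245 / 1808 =-0.69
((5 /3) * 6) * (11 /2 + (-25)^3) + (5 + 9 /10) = -156189.10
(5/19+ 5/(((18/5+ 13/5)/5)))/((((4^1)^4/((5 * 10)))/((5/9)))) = 158125/339264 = 0.47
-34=-34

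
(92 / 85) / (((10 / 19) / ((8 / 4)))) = 1748 / 425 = 4.11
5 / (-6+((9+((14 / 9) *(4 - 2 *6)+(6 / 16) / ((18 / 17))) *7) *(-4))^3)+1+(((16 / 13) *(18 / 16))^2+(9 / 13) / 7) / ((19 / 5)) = 181393131521774 / 118515578634011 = 1.53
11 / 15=0.73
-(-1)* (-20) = -20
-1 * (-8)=8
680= 680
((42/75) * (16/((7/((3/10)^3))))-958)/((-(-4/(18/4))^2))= 121242501/100000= 1212.43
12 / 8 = 3 / 2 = 1.50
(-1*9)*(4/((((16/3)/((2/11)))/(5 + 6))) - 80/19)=927/38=24.39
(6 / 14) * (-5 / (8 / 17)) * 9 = -2295 / 56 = -40.98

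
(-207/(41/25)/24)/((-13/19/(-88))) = -360525/533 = -676.41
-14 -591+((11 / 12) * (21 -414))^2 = 2066801 / 16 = 129175.06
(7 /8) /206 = 7 /1648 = 0.00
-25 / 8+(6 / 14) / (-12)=-177 / 56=-3.16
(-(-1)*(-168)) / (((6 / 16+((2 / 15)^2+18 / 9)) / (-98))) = 29635200 / 4307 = 6880.71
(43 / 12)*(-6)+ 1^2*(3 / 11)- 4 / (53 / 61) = -30119 / 1166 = -25.83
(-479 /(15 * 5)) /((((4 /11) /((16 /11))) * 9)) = -1916 /675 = -2.84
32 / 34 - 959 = -16287 / 17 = -958.06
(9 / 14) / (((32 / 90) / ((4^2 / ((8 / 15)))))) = 6075 / 112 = 54.24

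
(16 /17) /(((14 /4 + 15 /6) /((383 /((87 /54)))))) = 18384 /493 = 37.29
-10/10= -1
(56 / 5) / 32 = 7 / 20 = 0.35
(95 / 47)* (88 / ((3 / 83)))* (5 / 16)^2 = 2168375 / 4512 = 480.58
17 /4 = 4.25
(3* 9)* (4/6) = 18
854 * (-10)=-8540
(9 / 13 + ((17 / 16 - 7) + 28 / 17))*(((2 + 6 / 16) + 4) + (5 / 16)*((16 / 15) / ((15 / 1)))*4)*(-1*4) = 759139 / 8160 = 93.03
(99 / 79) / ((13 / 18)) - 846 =-867060 / 1027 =-844.26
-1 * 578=-578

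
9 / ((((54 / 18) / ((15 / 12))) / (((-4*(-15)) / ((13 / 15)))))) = 259.62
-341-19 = -360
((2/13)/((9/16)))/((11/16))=512/1287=0.40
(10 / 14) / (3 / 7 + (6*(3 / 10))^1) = 25 / 78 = 0.32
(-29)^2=841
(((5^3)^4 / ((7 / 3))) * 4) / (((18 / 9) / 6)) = 1255580357.14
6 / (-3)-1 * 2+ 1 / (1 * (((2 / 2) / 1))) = -3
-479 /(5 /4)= -1916 /5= -383.20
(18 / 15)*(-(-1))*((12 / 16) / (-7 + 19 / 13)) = -13 / 80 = -0.16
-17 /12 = -1.42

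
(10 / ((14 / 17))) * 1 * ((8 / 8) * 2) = 24.29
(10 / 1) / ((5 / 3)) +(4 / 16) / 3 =73 / 12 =6.08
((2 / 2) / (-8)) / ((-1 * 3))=1 / 24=0.04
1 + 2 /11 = 13 /11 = 1.18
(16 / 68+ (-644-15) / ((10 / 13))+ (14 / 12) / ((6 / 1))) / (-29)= 29.53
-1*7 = -7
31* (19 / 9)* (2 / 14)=589 / 63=9.35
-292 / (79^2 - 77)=-0.05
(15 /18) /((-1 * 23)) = -5 /138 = -0.04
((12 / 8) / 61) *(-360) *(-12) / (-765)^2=16 / 88145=0.00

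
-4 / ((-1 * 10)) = 2 / 5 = 0.40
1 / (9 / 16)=16 / 9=1.78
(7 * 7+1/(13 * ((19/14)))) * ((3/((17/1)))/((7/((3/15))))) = 5193/20995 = 0.25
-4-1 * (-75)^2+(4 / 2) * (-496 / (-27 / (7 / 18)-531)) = -23651743 / 4203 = -5627.35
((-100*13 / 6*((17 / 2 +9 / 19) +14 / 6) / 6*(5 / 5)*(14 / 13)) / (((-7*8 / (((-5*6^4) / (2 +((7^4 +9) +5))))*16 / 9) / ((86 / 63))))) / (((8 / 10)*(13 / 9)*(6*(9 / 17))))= -588911875 / 133727776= -4.40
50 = 50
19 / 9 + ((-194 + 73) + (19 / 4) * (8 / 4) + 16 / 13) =-25309 / 234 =-108.16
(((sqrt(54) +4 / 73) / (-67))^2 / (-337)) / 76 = -143891 / 306343608086 - 6 * sqrt(6) / 2098243891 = -0.00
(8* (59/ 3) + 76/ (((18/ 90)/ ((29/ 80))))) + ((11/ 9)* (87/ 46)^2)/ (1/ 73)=1949579/ 3174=614.23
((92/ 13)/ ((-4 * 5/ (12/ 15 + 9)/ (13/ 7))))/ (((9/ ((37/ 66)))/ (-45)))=5957/ 330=18.05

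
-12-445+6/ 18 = -1370/ 3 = -456.67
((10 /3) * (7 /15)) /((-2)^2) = 7 /18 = 0.39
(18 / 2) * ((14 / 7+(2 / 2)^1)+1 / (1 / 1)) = 36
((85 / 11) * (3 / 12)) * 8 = 15.45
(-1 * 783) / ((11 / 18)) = -14094 / 11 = -1281.27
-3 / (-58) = 0.05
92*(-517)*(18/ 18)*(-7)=332948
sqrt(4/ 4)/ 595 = 1/ 595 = 0.00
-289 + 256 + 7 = -26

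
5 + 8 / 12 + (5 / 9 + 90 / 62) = 2141 / 279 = 7.67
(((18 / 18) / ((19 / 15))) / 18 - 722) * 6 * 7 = -576121 / 19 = -30322.16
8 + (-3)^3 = -19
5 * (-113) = -565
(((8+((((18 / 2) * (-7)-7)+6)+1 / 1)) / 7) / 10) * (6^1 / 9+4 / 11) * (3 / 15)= -17 / 105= -0.16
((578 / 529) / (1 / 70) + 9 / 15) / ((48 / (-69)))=-203887 / 1840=-110.81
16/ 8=2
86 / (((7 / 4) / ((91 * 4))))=17888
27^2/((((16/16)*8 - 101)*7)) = -243/217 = -1.12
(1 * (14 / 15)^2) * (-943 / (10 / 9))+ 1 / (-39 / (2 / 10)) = -3604171 / 4875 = -739.32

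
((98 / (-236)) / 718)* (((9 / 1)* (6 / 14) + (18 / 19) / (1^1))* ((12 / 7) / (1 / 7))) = -13419 / 402439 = -0.03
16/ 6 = 8/ 3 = 2.67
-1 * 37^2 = -1369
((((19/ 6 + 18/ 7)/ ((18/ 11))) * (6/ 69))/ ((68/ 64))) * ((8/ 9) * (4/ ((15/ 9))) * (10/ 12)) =339328/ 665091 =0.51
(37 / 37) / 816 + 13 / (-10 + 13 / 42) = -445129 / 332112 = -1.34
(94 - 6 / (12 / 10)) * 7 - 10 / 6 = 621.33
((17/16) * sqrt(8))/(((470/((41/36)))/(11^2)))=84337 * sqrt(2)/135360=0.88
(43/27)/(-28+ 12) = -43/432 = -0.10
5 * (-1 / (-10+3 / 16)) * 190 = 15200 / 157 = 96.82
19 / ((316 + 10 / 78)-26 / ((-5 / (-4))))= 195 / 3031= 0.06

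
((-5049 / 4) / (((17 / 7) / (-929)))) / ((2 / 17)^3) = 9488923983 / 32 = 296528874.47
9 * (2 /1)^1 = 18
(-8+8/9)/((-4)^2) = -4/9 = -0.44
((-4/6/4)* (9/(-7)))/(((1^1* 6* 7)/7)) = 1/28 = 0.04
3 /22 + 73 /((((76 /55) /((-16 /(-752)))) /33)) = 1462803 /39292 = 37.23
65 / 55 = 13 / 11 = 1.18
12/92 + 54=1245/23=54.13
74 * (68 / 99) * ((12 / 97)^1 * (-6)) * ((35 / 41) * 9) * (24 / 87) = -101445120 / 1268663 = -79.96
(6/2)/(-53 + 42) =-0.27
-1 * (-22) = 22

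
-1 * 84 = -84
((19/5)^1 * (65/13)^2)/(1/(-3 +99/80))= -2679/16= -167.44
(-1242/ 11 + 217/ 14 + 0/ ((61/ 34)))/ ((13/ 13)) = -2143/ 22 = -97.41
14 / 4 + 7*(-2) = -10.50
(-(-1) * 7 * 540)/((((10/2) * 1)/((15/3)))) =3780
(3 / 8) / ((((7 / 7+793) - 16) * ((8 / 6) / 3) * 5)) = 27 / 124480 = 0.00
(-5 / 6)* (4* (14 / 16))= -35 / 12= -2.92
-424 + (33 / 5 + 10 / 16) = -16671 / 40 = -416.78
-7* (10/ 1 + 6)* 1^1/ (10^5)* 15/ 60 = -7/ 25000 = -0.00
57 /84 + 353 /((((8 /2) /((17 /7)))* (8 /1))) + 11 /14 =6329 /224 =28.25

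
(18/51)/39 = 2/221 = 0.01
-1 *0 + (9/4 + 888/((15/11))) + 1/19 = 248331/380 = 653.50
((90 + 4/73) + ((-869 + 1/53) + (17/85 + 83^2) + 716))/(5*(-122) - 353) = -137128/19345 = -7.09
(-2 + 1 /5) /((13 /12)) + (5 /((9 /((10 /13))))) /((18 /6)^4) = -1.66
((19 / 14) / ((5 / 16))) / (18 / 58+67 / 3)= 6612 / 34475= 0.19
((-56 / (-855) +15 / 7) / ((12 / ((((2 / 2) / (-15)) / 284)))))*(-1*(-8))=-13217 / 38244150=-0.00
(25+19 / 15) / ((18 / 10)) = 394 / 27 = 14.59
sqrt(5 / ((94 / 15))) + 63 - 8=5*sqrt(282) / 94 + 55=55.89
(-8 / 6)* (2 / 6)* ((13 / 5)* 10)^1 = -104 / 9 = -11.56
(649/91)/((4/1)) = 649/364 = 1.78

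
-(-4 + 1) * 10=30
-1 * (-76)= 76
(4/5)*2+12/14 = 86/35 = 2.46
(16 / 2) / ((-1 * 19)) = -8 / 19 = -0.42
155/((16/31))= 4805/16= 300.31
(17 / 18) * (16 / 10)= 1.51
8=8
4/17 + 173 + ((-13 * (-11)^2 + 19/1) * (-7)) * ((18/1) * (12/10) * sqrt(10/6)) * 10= 3033555.76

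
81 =81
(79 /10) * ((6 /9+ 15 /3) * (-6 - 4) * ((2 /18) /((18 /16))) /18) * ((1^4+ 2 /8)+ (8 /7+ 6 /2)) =-202793 /15309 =-13.25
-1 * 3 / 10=-3 / 10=-0.30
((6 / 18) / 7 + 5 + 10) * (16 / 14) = 2528 / 147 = 17.20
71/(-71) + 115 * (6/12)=113/2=56.50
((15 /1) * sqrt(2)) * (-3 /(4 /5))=-225 * sqrt(2) /4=-79.55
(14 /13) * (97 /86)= 679 /559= 1.21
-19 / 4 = -4.75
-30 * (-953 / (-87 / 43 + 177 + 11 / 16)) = 19669920 / 120857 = 162.75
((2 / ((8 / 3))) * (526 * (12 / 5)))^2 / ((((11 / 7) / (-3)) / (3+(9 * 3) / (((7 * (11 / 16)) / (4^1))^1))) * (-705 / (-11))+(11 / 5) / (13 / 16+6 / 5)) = -7068330031644 / 1785025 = -3959793.30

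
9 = 9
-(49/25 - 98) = 2401/25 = 96.04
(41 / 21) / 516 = 41 / 10836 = 0.00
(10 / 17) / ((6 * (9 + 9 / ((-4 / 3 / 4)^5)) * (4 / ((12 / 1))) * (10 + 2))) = -5 / 444312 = -0.00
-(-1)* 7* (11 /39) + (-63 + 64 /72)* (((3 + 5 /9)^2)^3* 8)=-62422931917193 /62178597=-1003929.57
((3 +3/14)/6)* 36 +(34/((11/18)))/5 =11709/385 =30.41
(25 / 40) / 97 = 5 / 776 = 0.01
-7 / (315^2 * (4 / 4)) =-1 / 14175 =-0.00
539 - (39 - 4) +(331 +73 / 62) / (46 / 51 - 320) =507479607 / 1008988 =502.96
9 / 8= 1.12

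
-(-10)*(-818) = -8180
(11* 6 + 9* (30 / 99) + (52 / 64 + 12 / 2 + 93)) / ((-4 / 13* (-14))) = 385619 / 9856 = 39.13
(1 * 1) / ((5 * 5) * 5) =1 / 125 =0.01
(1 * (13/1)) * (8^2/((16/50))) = 2600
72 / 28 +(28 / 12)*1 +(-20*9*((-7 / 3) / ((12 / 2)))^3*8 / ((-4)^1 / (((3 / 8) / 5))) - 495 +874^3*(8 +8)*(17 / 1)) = 274571206413311 / 1512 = 181594713236.32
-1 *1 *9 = -9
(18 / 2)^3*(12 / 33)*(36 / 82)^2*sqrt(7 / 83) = 944784*sqrt(581) / 1534753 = 14.84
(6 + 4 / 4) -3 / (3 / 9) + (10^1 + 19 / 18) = 163 / 18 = 9.06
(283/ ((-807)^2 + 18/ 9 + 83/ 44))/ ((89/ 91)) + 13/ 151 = 33325084871/ 385096251753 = 0.09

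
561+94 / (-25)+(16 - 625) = -1294 / 25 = -51.76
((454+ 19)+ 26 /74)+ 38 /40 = 350983 /740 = 474.30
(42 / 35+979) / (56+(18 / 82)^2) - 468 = -212229199 / 471085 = -450.51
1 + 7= 8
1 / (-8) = -1 / 8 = -0.12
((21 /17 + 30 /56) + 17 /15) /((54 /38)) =394003 /192780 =2.04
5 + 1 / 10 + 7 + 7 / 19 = 2369 / 190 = 12.47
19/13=1.46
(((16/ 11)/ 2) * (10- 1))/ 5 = 72/ 55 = 1.31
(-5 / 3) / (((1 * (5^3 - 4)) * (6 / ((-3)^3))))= 15 / 242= 0.06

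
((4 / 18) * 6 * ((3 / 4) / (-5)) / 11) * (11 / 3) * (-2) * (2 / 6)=2 / 45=0.04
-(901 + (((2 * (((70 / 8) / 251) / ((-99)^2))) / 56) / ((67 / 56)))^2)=-97908998684767425181 / 108667035166223556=-901.00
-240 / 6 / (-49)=40 / 49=0.82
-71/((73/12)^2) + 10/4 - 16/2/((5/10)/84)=-14318155/10658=-1343.42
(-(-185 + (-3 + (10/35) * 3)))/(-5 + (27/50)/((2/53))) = 131000/6517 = 20.10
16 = 16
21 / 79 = 0.27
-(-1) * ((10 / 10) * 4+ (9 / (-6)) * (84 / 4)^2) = -1315 / 2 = -657.50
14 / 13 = 1.08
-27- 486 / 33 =-459 / 11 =-41.73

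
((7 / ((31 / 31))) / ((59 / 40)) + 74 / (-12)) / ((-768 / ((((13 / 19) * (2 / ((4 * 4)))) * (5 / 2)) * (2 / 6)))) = 0.00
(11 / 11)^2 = 1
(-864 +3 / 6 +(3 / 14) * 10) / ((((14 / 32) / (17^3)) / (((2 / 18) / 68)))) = -6970102 / 441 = -15805.22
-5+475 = 470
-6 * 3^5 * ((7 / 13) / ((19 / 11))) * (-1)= 112266 / 247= 454.52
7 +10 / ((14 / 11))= 104 / 7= 14.86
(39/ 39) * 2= 2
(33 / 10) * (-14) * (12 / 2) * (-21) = 29106 / 5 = 5821.20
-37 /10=-3.70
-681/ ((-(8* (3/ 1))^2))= 227/ 192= 1.18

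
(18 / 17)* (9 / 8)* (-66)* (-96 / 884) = 8.54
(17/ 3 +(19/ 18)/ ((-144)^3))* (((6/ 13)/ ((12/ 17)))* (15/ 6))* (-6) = -25888479665/ 465813504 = -55.58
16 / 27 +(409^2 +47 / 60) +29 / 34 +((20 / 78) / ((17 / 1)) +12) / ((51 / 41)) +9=339418724441 / 2028780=167301.89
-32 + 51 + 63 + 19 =101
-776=-776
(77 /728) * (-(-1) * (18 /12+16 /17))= 913 /3536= 0.26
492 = 492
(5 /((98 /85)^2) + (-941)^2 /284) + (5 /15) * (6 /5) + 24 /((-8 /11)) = 2632969172 /852355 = 3089.05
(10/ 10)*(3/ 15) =1/ 5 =0.20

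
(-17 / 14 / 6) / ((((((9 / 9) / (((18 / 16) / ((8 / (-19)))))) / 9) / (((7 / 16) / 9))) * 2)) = 969 / 8192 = 0.12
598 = 598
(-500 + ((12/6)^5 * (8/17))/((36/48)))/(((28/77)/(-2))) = 134618/51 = 2639.57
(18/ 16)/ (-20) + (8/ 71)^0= 0.94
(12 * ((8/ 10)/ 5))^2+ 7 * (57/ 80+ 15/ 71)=7208469/ 710000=10.15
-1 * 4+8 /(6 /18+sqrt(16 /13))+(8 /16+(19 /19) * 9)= 11.05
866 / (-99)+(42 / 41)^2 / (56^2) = -23291045 / 2662704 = -8.75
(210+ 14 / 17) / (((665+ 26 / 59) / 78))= 5497856 / 222479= 24.71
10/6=5/3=1.67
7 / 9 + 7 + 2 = 88 / 9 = 9.78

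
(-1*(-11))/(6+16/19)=209/130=1.61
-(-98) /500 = 49 /250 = 0.20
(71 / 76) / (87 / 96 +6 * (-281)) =-568 / 1024537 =-0.00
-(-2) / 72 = 0.03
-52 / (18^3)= -13 / 1458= -0.01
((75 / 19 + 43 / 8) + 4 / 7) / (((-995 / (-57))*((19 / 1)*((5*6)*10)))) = 10527 / 105868000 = 0.00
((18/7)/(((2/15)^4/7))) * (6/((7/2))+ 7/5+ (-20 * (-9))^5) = 602654094009932625/56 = 10761680250177368.30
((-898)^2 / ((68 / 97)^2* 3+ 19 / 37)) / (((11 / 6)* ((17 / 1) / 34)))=3368830124784 / 7612385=442545.95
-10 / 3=-3.33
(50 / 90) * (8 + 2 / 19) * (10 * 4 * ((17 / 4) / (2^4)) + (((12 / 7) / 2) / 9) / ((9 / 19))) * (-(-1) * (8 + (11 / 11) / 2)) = 15305015 / 36936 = 414.37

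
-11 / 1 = -11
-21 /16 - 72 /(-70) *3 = 993 /560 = 1.77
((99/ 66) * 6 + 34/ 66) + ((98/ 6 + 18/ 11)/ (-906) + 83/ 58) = 4736803/ 433521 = 10.93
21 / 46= 0.46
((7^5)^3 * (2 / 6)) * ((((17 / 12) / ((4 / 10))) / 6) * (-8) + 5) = 23737807549715 / 54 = 439589028698.43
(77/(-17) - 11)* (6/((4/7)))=-2772/17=-163.06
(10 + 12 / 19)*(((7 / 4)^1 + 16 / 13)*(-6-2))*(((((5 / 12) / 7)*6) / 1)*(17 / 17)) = -156550 / 1729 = -90.54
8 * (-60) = -480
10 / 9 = 1.11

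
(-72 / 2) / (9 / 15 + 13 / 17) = -765 / 29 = -26.38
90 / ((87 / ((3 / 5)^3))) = 162 / 725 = 0.22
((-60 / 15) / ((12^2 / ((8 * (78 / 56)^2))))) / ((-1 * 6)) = 169 / 2352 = 0.07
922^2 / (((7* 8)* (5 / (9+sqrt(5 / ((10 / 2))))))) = 212521 / 7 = 30360.14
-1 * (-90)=90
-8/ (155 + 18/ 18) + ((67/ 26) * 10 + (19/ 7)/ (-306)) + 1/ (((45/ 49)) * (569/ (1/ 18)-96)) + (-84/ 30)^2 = 59240631479/ 1765784475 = 33.55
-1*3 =-3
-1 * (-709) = 709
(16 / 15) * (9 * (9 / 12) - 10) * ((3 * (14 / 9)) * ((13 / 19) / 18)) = -0.61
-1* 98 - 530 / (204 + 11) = -4320 / 43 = -100.47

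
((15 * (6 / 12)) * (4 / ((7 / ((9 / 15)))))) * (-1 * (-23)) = 414 / 7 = 59.14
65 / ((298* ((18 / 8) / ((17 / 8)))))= 1105 / 5364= 0.21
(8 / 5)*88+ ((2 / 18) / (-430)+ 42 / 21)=110527 / 774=142.80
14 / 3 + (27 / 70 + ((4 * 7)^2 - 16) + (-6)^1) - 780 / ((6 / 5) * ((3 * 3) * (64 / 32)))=460493 / 630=730.94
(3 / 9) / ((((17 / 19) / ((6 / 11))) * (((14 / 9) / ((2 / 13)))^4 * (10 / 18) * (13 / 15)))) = 6731586 / 166705730191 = 0.00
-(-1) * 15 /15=1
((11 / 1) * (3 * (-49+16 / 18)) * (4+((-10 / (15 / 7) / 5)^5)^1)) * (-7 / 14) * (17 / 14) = 50600316349 / 15946875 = 3173.06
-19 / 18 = -1.06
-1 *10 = -10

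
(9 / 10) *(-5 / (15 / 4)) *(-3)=18 / 5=3.60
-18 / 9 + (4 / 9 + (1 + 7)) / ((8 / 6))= 13 / 3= 4.33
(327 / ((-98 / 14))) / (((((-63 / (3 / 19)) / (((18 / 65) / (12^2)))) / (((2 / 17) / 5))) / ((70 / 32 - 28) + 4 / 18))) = -80333 / 592562880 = -0.00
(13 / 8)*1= 13 / 8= 1.62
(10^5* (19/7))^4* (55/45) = 143353100000000000000000000/21609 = 6633953445323707714378.27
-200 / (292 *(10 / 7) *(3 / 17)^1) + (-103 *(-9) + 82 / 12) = 135943 / 146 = 931.12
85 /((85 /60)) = 60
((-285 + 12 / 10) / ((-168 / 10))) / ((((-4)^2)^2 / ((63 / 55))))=387 / 5120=0.08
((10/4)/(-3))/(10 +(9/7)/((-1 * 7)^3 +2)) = -11935/143166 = -0.08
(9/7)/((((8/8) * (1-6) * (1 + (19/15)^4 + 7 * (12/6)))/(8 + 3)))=-1002375/6227872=-0.16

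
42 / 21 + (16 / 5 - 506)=-2504 / 5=-500.80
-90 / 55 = -18 / 11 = -1.64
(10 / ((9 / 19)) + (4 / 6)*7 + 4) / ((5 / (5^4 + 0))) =33500 / 9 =3722.22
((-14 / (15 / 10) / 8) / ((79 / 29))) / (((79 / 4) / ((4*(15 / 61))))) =-8120 / 380701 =-0.02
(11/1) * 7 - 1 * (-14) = 91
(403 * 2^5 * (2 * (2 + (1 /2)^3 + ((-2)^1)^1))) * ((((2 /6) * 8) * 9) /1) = 77376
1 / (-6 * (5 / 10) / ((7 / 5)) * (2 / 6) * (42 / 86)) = -43 / 15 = -2.87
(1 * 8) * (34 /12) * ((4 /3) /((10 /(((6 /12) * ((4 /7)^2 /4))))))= 272 /2205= 0.12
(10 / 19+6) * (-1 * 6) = -744 / 19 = -39.16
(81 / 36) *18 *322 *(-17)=-221697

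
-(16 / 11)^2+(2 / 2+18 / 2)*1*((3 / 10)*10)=3374 / 121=27.88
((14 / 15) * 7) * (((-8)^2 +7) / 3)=6958 / 45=154.62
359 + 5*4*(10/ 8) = 384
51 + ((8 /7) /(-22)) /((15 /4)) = 58889 /1155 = 50.99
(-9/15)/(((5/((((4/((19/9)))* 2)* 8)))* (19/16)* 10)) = -13824/45125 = -0.31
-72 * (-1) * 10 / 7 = 720 / 7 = 102.86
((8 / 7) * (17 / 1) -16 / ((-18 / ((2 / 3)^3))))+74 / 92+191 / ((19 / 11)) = 194866153 / 1486674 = 131.08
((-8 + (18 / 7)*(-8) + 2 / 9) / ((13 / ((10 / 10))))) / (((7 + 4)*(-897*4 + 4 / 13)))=893 / 16160760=0.00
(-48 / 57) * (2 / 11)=-32 / 209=-0.15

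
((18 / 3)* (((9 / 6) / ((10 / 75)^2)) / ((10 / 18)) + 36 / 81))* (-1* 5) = -54835 / 12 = -4569.58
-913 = -913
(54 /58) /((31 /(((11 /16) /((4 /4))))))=297 /14384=0.02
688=688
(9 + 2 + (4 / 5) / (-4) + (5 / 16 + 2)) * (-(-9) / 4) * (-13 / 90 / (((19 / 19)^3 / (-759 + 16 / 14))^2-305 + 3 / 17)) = 248784341 / 17795191424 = 0.01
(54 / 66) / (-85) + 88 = 82271 / 935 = 87.99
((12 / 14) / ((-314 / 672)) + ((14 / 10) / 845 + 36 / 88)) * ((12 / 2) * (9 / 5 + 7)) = -75.17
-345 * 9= -3105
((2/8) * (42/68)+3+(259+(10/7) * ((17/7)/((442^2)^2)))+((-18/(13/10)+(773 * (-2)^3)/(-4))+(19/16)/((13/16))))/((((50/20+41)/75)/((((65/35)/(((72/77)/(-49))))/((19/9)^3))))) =-37935570729129975/1184561481584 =-32024.99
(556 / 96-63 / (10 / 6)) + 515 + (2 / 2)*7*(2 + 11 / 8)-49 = 27457 / 60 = 457.62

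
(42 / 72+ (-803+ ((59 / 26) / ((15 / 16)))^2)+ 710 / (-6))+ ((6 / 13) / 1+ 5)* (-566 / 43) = -6453838577 / 6540300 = -986.78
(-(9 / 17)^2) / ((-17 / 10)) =810 / 4913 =0.16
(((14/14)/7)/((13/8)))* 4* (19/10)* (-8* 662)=-1609984/455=-3538.43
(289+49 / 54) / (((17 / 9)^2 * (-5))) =-9393 / 578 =-16.25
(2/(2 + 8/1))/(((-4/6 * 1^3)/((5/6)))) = -0.25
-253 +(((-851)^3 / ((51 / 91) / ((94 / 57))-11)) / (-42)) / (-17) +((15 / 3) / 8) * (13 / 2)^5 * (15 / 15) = 104730759888505 / 1190537472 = 87969.31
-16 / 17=-0.94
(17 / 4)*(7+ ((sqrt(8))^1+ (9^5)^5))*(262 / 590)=2227*sqrt(2) / 590+ 399689704647438928797840028 / 295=1354880354737081114568955.00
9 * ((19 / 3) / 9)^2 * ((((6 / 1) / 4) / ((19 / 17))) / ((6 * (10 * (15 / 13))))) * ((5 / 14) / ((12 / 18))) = 4199 / 90720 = 0.05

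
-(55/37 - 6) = 167/37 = 4.51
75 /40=15 /8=1.88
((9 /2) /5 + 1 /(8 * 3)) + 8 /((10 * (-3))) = 27 /40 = 0.68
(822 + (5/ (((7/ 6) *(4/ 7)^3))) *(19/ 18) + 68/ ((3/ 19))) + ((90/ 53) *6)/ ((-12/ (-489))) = 17218811/ 10176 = 1692.10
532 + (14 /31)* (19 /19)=16506 /31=532.45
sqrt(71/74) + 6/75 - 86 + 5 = -2023/25 + sqrt(5254)/74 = -79.94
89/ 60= 1.48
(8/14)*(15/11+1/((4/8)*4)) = 82/77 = 1.06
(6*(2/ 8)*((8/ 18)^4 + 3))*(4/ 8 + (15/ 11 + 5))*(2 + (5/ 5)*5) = 21075523/ 96228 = 219.02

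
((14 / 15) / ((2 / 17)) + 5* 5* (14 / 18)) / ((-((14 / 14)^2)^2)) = -1232 / 45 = -27.38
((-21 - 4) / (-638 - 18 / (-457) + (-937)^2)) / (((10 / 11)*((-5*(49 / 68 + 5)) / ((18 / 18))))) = 170918 / 155965770865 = 0.00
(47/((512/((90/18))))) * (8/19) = 235/1216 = 0.19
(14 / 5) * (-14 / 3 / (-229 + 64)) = 196 / 2475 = 0.08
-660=-660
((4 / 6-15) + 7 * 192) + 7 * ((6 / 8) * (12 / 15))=1333.87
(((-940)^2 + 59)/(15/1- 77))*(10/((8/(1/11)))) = -1619.61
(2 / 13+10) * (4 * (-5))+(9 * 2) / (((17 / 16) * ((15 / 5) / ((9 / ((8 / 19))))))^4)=39301172304 / 1085773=36196.49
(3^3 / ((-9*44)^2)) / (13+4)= 1 / 98736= 0.00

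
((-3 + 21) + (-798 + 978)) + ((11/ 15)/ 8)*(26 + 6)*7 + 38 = 3848/ 15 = 256.53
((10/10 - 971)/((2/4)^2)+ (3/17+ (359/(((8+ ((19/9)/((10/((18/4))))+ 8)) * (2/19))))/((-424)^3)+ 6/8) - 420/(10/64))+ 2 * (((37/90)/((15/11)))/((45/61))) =-14602561644731957621/2223879367392000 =-6566.26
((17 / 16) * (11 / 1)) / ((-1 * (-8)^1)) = 1.46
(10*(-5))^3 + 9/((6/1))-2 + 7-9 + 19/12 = -1500011/12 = -125000.92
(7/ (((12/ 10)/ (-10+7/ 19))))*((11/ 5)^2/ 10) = -51667/ 1900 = -27.19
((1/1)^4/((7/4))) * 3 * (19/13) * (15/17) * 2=6840/1547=4.42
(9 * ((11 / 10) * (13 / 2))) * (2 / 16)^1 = 1287 / 160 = 8.04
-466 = -466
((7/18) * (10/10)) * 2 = 7/9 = 0.78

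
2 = 2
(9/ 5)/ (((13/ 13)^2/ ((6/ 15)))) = 18/ 25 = 0.72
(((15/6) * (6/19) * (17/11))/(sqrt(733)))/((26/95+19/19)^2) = 121125 * sqrt(733)/118050383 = 0.03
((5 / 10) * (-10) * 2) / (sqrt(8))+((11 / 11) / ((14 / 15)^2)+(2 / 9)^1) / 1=2417 / 1764 - 5 * sqrt(2) / 2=-2.17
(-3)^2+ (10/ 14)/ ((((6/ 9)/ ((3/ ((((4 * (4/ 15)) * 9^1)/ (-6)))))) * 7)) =6831/ 784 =8.71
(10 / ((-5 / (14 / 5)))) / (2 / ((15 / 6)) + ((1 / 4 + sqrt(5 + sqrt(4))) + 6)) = -15792 / 17081 + 2240* sqrt(7) / 17081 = -0.58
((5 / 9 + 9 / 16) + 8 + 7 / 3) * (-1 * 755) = -1244995 / 144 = -8645.80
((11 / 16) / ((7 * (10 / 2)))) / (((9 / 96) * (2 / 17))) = 187 / 105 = 1.78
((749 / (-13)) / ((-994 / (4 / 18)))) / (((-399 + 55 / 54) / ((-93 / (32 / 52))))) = 29853 / 6103444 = 0.00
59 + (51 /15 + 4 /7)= 2204 /35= 62.97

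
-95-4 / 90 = -4277 / 45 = -95.04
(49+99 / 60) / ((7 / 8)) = 2026 / 35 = 57.89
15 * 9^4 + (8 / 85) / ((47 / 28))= 393168149 / 3995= 98415.06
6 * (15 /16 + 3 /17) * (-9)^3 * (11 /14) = -7289271 /1904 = -3828.40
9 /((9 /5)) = 5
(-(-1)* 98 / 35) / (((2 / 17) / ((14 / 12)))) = 833 / 30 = 27.77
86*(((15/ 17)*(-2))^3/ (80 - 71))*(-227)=58566000/ 4913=11920.62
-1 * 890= -890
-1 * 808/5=-808/5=-161.60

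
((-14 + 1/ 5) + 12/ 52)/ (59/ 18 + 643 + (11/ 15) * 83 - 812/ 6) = -15876/ 669019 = -0.02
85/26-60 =-1475/26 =-56.73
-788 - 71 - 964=-1823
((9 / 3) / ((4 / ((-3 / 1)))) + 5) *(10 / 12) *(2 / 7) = 55 / 84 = 0.65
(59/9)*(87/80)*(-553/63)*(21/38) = -946183/27360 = -34.58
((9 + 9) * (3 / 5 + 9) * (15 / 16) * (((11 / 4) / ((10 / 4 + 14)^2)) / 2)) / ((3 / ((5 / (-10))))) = -0.14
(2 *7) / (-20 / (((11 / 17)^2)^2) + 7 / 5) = -1024870 / 8249613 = -0.12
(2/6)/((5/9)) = 3/5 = 0.60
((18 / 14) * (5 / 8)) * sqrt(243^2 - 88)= 45 * sqrt(58961) / 56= 195.12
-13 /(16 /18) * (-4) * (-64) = -3744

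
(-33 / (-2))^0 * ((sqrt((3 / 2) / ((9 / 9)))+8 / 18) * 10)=40 / 9+5 * sqrt(6)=16.69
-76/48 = -19/12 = -1.58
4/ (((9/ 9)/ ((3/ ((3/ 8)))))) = 32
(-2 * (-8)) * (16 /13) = 256 /13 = 19.69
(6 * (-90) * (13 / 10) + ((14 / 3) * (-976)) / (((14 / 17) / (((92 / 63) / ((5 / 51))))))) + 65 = -26150543 / 315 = -83017.60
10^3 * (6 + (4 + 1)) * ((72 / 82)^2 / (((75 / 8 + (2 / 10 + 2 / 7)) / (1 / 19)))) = 362880000 / 8016689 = 45.27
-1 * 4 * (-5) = 20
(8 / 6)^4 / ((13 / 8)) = 2048 / 1053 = 1.94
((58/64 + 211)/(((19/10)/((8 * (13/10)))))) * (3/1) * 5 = 1322295/76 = 17398.62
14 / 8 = 7 / 4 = 1.75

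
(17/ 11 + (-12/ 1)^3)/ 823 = -18991/ 9053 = -2.10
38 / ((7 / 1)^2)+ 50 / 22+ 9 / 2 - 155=-158953 / 1078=-147.45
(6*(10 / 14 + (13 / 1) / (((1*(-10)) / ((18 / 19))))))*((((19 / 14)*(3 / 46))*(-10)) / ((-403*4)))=-774 / 454181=-0.00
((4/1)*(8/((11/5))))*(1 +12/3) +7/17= 13677/187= 73.14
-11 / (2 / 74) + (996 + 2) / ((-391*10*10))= -7957349 / 19550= -407.03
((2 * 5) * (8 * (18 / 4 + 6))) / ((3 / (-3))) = -840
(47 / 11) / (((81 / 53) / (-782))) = -1947962 / 891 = -2186.26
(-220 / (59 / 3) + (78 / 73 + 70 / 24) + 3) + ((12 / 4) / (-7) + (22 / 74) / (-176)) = -247994147 / 53544624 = -4.63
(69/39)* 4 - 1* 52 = -584/13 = -44.92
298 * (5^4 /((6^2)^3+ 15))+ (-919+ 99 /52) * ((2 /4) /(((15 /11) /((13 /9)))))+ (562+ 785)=14537875817 /16801560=865.27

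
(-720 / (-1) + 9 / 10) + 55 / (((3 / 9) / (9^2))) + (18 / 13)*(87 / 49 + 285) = 92256543 / 6370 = 14482.97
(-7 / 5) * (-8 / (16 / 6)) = 21 / 5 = 4.20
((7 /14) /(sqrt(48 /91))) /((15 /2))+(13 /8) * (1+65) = sqrt(273) /180+429 /4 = 107.34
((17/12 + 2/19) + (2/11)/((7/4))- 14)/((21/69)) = -4996543/122892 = -40.66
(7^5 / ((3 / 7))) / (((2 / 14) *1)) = 823543 / 3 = 274514.33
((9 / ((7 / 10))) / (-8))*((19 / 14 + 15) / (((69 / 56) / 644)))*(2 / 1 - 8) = 82440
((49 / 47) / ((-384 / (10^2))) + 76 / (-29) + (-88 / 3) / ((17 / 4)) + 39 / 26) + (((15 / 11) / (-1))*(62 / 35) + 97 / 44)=-485589603 / 57093344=-8.51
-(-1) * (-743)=-743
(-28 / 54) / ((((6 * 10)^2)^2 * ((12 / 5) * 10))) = -7 / 4199040000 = -0.00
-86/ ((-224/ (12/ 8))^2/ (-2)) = 0.01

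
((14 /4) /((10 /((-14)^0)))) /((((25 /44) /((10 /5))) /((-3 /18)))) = -77 /375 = -0.21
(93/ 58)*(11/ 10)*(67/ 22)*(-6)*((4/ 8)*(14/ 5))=-130851/ 2900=-45.12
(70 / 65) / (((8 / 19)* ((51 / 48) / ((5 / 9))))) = 2660 / 1989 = 1.34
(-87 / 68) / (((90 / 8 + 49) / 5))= -435 / 4097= -0.11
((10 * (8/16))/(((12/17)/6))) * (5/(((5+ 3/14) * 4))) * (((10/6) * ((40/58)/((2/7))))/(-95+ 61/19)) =-9891875/22152288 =-0.45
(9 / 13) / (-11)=-9 / 143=-0.06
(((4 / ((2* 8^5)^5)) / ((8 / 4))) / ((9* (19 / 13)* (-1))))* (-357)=1547 / 34454385859016931479126016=0.00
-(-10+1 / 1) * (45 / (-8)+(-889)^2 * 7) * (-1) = -398321379 / 8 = -49790172.38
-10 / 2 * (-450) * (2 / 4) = 1125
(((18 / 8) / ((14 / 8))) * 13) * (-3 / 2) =-351 / 14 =-25.07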